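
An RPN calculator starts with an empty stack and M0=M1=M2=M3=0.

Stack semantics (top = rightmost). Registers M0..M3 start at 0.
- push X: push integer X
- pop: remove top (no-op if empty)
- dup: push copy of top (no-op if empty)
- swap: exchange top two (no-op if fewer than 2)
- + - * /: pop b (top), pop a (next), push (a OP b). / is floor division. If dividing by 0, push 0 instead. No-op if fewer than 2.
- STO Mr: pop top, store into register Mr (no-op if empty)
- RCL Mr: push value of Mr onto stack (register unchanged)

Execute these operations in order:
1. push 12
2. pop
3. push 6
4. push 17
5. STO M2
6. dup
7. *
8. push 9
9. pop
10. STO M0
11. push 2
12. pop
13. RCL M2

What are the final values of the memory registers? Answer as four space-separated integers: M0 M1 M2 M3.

After op 1 (push 12): stack=[12] mem=[0,0,0,0]
After op 2 (pop): stack=[empty] mem=[0,0,0,0]
After op 3 (push 6): stack=[6] mem=[0,0,0,0]
After op 4 (push 17): stack=[6,17] mem=[0,0,0,0]
After op 5 (STO M2): stack=[6] mem=[0,0,17,0]
After op 6 (dup): stack=[6,6] mem=[0,0,17,0]
After op 7 (*): stack=[36] mem=[0,0,17,0]
After op 8 (push 9): stack=[36,9] mem=[0,0,17,0]
After op 9 (pop): stack=[36] mem=[0,0,17,0]
After op 10 (STO M0): stack=[empty] mem=[36,0,17,0]
After op 11 (push 2): stack=[2] mem=[36,0,17,0]
After op 12 (pop): stack=[empty] mem=[36,0,17,0]
After op 13 (RCL M2): stack=[17] mem=[36,0,17,0]

Answer: 36 0 17 0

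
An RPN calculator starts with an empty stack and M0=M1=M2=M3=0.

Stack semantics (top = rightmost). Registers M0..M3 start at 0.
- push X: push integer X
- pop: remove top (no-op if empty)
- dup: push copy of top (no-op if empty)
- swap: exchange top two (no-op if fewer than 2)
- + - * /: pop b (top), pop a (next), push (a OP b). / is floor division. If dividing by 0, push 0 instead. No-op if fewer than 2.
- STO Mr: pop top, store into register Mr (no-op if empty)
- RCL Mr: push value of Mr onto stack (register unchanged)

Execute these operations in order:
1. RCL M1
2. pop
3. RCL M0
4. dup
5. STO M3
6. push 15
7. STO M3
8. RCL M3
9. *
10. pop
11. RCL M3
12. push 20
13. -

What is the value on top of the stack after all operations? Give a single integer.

After op 1 (RCL M1): stack=[0] mem=[0,0,0,0]
After op 2 (pop): stack=[empty] mem=[0,0,0,0]
After op 3 (RCL M0): stack=[0] mem=[0,0,0,0]
After op 4 (dup): stack=[0,0] mem=[0,0,0,0]
After op 5 (STO M3): stack=[0] mem=[0,0,0,0]
After op 6 (push 15): stack=[0,15] mem=[0,0,0,0]
After op 7 (STO M3): stack=[0] mem=[0,0,0,15]
After op 8 (RCL M3): stack=[0,15] mem=[0,0,0,15]
After op 9 (*): stack=[0] mem=[0,0,0,15]
After op 10 (pop): stack=[empty] mem=[0,0,0,15]
After op 11 (RCL M3): stack=[15] mem=[0,0,0,15]
After op 12 (push 20): stack=[15,20] mem=[0,0,0,15]
After op 13 (-): stack=[-5] mem=[0,0,0,15]

Answer: -5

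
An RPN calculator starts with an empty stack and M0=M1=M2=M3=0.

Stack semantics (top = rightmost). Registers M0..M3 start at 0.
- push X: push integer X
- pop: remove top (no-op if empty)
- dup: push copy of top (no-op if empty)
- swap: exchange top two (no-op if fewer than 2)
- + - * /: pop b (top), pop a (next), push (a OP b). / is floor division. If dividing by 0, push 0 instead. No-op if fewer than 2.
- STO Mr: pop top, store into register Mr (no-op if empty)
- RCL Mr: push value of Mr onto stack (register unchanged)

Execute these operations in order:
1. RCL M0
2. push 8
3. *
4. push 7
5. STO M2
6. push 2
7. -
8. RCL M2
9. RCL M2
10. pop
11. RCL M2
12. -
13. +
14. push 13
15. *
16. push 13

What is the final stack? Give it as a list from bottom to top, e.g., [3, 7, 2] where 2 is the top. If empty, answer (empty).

After op 1 (RCL M0): stack=[0] mem=[0,0,0,0]
After op 2 (push 8): stack=[0,8] mem=[0,0,0,0]
After op 3 (*): stack=[0] mem=[0,0,0,0]
After op 4 (push 7): stack=[0,7] mem=[0,0,0,0]
After op 5 (STO M2): stack=[0] mem=[0,0,7,0]
After op 6 (push 2): stack=[0,2] mem=[0,0,7,0]
After op 7 (-): stack=[-2] mem=[0,0,7,0]
After op 8 (RCL M2): stack=[-2,7] mem=[0,0,7,0]
After op 9 (RCL M2): stack=[-2,7,7] mem=[0,0,7,0]
After op 10 (pop): stack=[-2,7] mem=[0,0,7,0]
After op 11 (RCL M2): stack=[-2,7,7] mem=[0,0,7,0]
After op 12 (-): stack=[-2,0] mem=[0,0,7,0]
After op 13 (+): stack=[-2] mem=[0,0,7,0]
After op 14 (push 13): stack=[-2,13] mem=[0,0,7,0]
After op 15 (*): stack=[-26] mem=[0,0,7,0]
After op 16 (push 13): stack=[-26,13] mem=[0,0,7,0]

Answer: [-26, 13]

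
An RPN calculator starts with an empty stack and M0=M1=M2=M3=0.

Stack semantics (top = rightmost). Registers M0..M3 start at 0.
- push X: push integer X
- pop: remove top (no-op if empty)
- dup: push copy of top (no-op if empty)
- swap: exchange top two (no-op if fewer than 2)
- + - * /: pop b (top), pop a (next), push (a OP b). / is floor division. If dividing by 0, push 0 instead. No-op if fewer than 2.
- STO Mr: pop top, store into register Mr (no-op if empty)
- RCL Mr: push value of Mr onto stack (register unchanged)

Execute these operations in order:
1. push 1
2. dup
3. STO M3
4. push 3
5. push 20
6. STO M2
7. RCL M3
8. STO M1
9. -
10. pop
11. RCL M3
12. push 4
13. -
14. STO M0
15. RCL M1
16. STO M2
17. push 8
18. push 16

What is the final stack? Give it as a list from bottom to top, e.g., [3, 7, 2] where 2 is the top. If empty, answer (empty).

After op 1 (push 1): stack=[1] mem=[0,0,0,0]
After op 2 (dup): stack=[1,1] mem=[0,0,0,0]
After op 3 (STO M3): stack=[1] mem=[0,0,0,1]
After op 4 (push 3): stack=[1,3] mem=[0,0,0,1]
After op 5 (push 20): stack=[1,3,20] mem=[0,0,0,1]
After op 6 (STO M2): stack=[1,3] mem=[0,0,20,1]
After op 7 (RCL M3): stack=[1,3,1] mem=[0,0,20,1]
After op 8 (STO M1): stack=[1,3] mem=[0,1,20,1]
After op 9 (-): stack=[-2] mem=[0,1,20,1]
After op 10 (pop): stack=[empty] mem=[0,1,20,1]
After op 11 (RCL M3): stack=[1] mem=[0,1,20,1]
After op 12 (push 4): stack=[1,4] mem=[0,1,20,1]
After op 13 (-): stack=[-3] mem=[0,1,20,1]
After op 14 (STO M0): stack=[empty] mem=[-3,1,20,1]
After op 15 (RCL M1): stack=[1] mem=[-3,1,20,1]
After op 16 (STO M2): stack=[empty] mem=[-3,1,1,1]
After op 17 (push 8): stack=[8] mem=[-3,1,1,1]
After op 18 (push 16): stack=[8,16] mem=[-3,1,1,1]

Answer: [8, 16]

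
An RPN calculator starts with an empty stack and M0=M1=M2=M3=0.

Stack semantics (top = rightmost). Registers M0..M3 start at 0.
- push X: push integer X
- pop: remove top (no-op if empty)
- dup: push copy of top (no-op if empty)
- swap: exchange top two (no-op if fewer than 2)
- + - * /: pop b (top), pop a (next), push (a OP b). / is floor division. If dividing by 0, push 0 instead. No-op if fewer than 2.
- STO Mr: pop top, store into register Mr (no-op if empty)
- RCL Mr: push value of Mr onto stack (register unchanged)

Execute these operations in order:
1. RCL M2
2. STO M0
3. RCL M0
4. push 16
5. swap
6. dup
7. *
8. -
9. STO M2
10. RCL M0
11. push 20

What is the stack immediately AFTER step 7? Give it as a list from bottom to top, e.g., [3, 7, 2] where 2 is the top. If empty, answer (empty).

After op 1 (RCL M2): stack=[0] mem=[0,0,0,0]
After op 2 (STO M0): stack=[empty] mem=[0,0,0,0]
After op 3 (RCL M0): stack=[0] mem=[0,0,0,0]
After op 4 (push 16): stack=[0,16] mem=[0,0,0,0]
After op 5 (swap): stack=[16,0] mem=[0,0,0,0]
After op 6 (dup): stack=[16,0,0] mem=[0,0,0,0]
After op 7 (*): stack=[16,0] mem=[0,0,0,0]

[16, 0]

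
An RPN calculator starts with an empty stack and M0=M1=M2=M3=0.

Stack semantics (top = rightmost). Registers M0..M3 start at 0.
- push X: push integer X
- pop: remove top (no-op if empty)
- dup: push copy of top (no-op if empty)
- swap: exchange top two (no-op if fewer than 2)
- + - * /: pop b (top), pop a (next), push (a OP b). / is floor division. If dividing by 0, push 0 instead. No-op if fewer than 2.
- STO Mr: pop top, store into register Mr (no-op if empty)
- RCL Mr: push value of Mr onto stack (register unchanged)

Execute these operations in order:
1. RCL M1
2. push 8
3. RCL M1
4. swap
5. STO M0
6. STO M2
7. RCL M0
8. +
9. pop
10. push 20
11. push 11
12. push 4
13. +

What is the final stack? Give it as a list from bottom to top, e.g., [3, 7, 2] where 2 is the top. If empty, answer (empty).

After op 1 (RCL M1): stack=[0] mem=[0,0,0,0]
After op 2 (push 8): stack=[0,8] mem=[0,0,0,0]
After op 3 (RCL M1): stack=[0,8,0] mem=[0,0,0,0]
After op 4 (swap): stack=[0,0,8] mem=[0,0,0,0]
After op 5 (STO M0): stack=[0,0] mem=[8,0,0,0]
After op 6 (STO M2): stack=[0] mem=[8,0,0,0]
After op 7 (RCL M0): stack=[0,8] mem=[8,0,0,0]
After op 8 (+): stack=[8] mem=[8,0,0,0]
After op 9 (pop): stack=[empty] mem=[8,0,0,0]
After op 10 (push 20): stack=[20] mem=[8,0,0,0]
After op 11 (push 11): stack=[20,11] mem=[8,0,0,0]
After op 12 (push 4): stack=[20,11,4] mem=[8,0,0,0]
After op 13 (+): stack=[20,15] mem=[8,0,0,0]

Answer: [20, 15]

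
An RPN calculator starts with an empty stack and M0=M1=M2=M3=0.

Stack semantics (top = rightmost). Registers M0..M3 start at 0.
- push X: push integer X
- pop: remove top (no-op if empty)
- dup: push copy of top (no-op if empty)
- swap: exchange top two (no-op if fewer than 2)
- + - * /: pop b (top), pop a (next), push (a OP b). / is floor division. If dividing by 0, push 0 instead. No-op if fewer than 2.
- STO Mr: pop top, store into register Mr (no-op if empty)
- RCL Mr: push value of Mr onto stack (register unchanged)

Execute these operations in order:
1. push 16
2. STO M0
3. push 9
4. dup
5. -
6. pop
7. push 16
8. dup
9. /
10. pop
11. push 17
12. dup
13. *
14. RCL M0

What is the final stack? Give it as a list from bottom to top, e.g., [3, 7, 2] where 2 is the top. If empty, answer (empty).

After op 1 (push 16): stack=[16] mem=[0,0,0,0]
After op 2 (STO M0): stack=[empty] mem=[16,0,0,0]
After op 3 (push 9): stack=[9] mem=[16,0,0,0]
After op 4 (dup): stack=[9,9] mem=[16,0,0,0]
After op 5 (-): stack=[0] mem=[16,0,0,0]
After op 6 (pop): stack=[empty] mem=[16,0,0,0]
After op 7 (push 16): stack=[16] mem=[16,0,0,0]
After op 8 (dup): stack=[16,16] mem=[16,0,0,0]
After op 9 (/): stack=[1] mem=[16,0,0,0]
After op 10 (pop): stack=[empty] mem=[16,0,0,0]
After op 11 (push 17): stack=[17] mem=[16,0,0,0]
After op 12 (dup): stack=[17,17] mem=[16,0,0,0]
After op 13 (*): stack=[289] mem=[16,0,0,0]
After op 14 (RCL M0): stack=[289,16] mem=[16,0,0,0]

Answer: [289, 16]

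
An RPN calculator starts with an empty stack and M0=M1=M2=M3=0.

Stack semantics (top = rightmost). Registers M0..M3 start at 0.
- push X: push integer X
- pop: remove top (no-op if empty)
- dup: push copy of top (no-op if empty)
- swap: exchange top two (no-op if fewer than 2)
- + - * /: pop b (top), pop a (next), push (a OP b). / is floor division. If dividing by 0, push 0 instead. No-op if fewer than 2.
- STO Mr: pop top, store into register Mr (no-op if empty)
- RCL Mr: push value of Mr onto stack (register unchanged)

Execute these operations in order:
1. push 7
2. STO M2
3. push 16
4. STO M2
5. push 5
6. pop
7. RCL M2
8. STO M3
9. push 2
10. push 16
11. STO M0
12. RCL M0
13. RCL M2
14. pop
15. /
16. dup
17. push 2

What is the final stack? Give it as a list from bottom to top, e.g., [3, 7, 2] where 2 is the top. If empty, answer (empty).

After op 1 (push 7): stack=[7] mem=[0,0,0,0]
After op 2 (STO M2): stack=[empty] mem=[0,0,7,0]
After op 3 (push 16): stack=[16] mem=[0,0,7,0]
After op 4 (STO M2): stack=[empty] mem=[0,0,16,0]
After op 5 (push 5): stack=[5] mem=[0,0,16,0]
After op 6 (pop): stack=[empty] mem=[0,0,16,0]
After op 7 (RCL M2): stack=[16] mem=[0,0,16,0]
After op 8 (STO M3): stack=[empty] mem=[0,0,16,16]
After op 9 (push 2): stack=[2] mem=[0,0,16,16]
After op 10 (push 16): stack=[2,16] mem=[0,0,16,16]
After op 11 (STO M0): stack=[2] mem=[16,0,16,16]
After op 12 (RCL M0): stack=[2,16] mem=[16,0,16,16]
After op 13 (RCL M2): stack=[2,16,16] mem=[16,0,16,16]
After op 14 (pop): stack=[2,16] mem=[16,0,16,16]
After op 15 (/): stack=[0] mem=[16,0,16,16]
After op 16 (dup): stack=[0,0] mem=[16,0,16,16]
After op 17 (push 2): stack=[0,0,2] mem=[16,0,16,16]

Answer: [0, 0, 2]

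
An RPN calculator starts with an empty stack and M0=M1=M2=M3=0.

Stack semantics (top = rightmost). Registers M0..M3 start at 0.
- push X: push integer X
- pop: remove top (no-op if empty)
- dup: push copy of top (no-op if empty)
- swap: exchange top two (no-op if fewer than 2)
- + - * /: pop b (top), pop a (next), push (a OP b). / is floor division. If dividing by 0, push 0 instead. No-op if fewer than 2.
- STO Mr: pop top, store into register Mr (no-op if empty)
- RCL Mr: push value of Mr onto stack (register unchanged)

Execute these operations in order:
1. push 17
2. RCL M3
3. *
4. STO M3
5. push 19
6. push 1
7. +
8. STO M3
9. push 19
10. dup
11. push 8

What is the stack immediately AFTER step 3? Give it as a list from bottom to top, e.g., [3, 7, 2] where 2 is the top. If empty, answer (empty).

After op 1 (push 17): stack=[17] mem=[0,0,0,0]
After op 2 (RCL M3): stack=[17,0] mem=[0,0,0,0]
After op 3 (*): stack=[0] mem=[0,0,0,0]

[0]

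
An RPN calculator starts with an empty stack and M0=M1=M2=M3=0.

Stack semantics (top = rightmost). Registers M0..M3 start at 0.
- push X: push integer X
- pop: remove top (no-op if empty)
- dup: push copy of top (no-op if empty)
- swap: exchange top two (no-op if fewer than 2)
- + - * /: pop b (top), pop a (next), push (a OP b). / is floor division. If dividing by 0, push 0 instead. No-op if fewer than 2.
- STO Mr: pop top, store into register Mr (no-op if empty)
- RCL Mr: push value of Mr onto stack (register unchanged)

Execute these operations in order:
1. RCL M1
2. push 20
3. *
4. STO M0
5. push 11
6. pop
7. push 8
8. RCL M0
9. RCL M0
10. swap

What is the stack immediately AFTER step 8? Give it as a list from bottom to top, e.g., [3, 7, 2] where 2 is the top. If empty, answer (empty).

After op 1 (RCL M1): stack=[0] mem=[0,0,0,0]
After op 2 (push 20): stack=[0,20] mem=[0,0,0,0]
After op 3 (*): stack=[0] mem=[0,0,0,0]
After op 4 (STO M0): stack=[empty] mem=[0,0,0,0]
After op 5 (push 11): stack=[11] mem=[0,0,0,0]
After op 6 (pop): stack=[empty] mem=[0,0,0,0]
After op 7 (push 8): stack=[8] mem=[0,0,0,0]
After op 8 (RCL M0): stack=[8,0] mem=[0,0,0,0]

[8, 0]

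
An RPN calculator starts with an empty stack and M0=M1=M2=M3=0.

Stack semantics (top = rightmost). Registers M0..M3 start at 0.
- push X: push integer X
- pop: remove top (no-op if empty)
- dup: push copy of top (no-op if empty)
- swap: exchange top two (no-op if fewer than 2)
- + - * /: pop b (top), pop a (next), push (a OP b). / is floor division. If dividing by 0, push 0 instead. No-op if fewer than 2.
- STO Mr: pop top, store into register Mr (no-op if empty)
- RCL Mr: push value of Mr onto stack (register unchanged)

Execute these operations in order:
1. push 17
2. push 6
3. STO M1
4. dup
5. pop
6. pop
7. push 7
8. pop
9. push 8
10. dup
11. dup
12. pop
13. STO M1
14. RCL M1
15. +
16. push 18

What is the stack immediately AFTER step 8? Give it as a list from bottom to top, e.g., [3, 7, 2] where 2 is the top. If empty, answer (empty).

After op 1 (push 17): stack=[17] mem=[0,0,0,0]
After op 2 (push 6): stack=[17,6] mem=[0,0,0,0]
After op 3 (STO M1): stack=[17] mem=[0,6,0,0]
After op 4 (dup): stack=[17,17] mem=[0,6,0,0]
After op 5 (pop): stack=[17] mem=[0,6,0,0]
After op 6 (pop): stack=[empty] mem=[0,6,0,0]
After op 7 (push 7): stack=[7] mem=[0,6,0,0]
After op 8 (pop): stack=[empty] mem=[0,6,0,0]

(empty)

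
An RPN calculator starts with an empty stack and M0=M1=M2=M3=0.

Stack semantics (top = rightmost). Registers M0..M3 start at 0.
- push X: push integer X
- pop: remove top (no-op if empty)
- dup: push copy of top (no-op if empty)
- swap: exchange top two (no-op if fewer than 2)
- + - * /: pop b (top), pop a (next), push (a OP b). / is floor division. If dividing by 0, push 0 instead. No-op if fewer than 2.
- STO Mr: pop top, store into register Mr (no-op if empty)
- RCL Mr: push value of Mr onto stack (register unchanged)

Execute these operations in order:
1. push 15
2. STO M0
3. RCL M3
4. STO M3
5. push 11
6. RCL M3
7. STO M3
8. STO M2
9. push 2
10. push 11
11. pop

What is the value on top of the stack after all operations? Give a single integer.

Answer: 2

Derivation:
After op 1 (push 15): stack=[15] mem=[0,0,0,0]
After op 2 (STO M0): stack=[empty] mem=[15,0,0,0]
After op 3 (RCL M3): stack=[0] mem=[15,0,0,0]
After op 4 (STO M3): stack=[empty] mem=[15,0,0,0]
After op 5 (push 11): stack=[11] mem=[15,0,0,0]
After op 6 (RCL M3): stack=[11,0] mem=[15,0,0,0]
After op 7 (STO M3): stack=[11] mem=[15,0,0,0]
After op 8 (STO M2): stack=[empty] mem=[15,0,11,0]
After op 9 (push 2): stack=[2] mem=[15,0,11,0]
After op 10 (push 11): stack=[2,11] mem=[15,0,11,0]
After op 11 (pop): stack=[2] mem=[15,0,11,0]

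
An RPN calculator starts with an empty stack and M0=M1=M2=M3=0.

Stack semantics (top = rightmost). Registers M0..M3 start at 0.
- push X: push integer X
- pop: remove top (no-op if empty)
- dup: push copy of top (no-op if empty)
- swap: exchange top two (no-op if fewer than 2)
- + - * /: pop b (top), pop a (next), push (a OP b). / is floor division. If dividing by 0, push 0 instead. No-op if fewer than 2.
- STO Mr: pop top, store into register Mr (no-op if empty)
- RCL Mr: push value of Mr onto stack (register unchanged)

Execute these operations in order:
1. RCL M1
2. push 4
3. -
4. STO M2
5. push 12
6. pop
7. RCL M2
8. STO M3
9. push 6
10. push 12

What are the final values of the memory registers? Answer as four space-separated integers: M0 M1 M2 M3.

After op 1 (RCL M1): stack=[0] mem=[0,0,0,0]
After op 2 (push 4): stack=[0,4] mem=[0,0,0,0]
After op 3 (-): stack=[-4] mem=[0,0,0,0]
After op 4 (STO M2): stack=[empty] mem=[0,0,-4,0]
After op 5 (push 12): stack=[12] mem=[0,0,-4,0]
After op 6 (pop): stack=[empty] mem=[0,0,-4,0]
After op 7 (RCL M2): stack=[-4] mem=[0,0,-4,0]
After op 8 (STO M3): stack=[empty] mem=[0,0,-4,-4]
After op 9 (push 6): stack=[6] mem=[0,0,-4,-4]
After op 10 (push 12): stack=[6,12] mem=[0,0,-4,-4]

Answer: 0 0 -4 -4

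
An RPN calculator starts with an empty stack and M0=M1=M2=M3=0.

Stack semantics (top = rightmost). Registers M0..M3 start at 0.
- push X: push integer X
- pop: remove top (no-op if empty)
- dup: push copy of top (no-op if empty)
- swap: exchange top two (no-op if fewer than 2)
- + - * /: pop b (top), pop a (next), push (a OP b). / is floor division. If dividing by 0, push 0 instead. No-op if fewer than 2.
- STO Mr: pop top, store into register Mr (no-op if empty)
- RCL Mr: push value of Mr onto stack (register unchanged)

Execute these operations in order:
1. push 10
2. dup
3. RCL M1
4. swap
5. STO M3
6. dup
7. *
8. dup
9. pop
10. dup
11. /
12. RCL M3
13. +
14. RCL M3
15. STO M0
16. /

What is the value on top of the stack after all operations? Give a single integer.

Answer: 1

Derivation:
After op 1 (push 10): stack=[10] mem=[0,0,0,0]
After op 2 (dup): stack=[10,10] mem=[0,0,0,0]
After op 3 (RCL M1): stack=[10,10,0] mem=[0,0,0,0]
After op 4 (swap): stack=[10,0,10] mem=[0,0,0,0]
After op 5 (STO M3): stack=[10,0] mem=[0,0,0,10]
After op 6 (dup): stack=[10,0,0] mem=[0,0,0,10]
After op 7 (*): stack=[10,0] mem=[0,0,0,10]
After op 8 (dup): stack=[10,0,0] mem=[0,0,0,10]
After op 9 (pop): stack=[10,0] mem=[0,0,0,10]
After op 10 (dup): stack=[10,0,0] mem=[0,0,0,10]
After op 11 (/): stack=[10,0] mem=[0,0,0,10]
After op 12 (RCL M3): stack=[10,0,10] mem=[0,0,0,10]
After op 13 (+): stack=[10,10] mem=[0,0,0,10]
After op 14 (RCL M3): stack=[10,10,10] mem=[0,0,0,10]
After op 15 (STO M0): stack=[10,10] mem=[10,0,0,10]
After op 16 (/): stack=[1] mem=[10,0,0,10]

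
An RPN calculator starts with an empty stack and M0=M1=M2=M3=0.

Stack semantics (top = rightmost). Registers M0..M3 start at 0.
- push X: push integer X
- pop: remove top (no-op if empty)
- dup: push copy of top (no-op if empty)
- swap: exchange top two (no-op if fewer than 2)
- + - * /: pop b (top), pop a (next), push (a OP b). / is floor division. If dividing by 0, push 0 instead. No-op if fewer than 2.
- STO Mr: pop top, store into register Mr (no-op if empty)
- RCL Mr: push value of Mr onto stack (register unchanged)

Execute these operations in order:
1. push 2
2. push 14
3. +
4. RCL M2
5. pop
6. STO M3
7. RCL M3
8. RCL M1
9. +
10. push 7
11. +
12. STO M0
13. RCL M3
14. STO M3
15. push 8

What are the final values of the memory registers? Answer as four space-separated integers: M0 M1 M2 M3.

Answer: 23 0 0 16

Derivation:
After op 1 (push 2): stack=[2] mem=[0,0,0,0]
After op 2 (push 14): stack=[2,14] mem=[0,0,0,0]
After op 3 (+): stack=[16] mem=[0,0,0,0]
After op 4 (RCL M2): stack=[16,0] mem=[0,0,0,0]
After op 5 (pop): stack=[16] mem=[0,0,0,0]
After op 6 (STO M3): stack=[empty] mem=[0,0,0,16]
After op 7 (RCL M3): stack=[16] mem=[0,0,0,16]
After op 8 (RCL M1): stack=[16,0] mem=[0,0,0,16]
After op 9 (+): stack=[16] mem=[0,0,0,16]
After op 10 (push 7): stack=[16,7] mem=[0,0,0,16]
After op 11 (+): stack=[23] mem=[0,0,0,16]
After op 12 (STO M0): stack=[empty] mem=[23,0,0,16]
After op 13 (RCL M3): stack=[16] mem=[23,0,0,16]
After op 14 (STO M3): stack=[empty] mem=[23,0,0,16]
After op 15 (push 8): stack=[8] mem=[23,0,0,16]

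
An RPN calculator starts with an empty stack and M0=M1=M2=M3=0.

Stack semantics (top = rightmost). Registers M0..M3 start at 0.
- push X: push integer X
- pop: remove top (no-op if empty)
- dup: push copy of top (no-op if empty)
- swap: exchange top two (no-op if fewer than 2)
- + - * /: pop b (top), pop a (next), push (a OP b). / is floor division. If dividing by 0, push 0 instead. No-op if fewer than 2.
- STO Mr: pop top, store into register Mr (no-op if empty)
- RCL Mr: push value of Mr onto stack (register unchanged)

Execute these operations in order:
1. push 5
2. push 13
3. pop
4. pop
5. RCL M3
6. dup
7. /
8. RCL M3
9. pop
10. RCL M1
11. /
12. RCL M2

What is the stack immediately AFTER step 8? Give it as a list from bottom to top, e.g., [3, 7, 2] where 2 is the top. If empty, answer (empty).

After op 1 (push 5): stack=[5] mem=[0,0,0,0]
After op 2 (push 13): stack=[5,13] mem=[0,0,0,0]
After op 3 (pop): stack=[5] mem=[0,0,0,0]
After op 4 (pop): stack=[empty] mem=[0,0,0,0]
After op 5 (RCL M3): stack=[0] mem=[0,0,0,0]
After op 6 (dup): stack=[0,0] mem=[0,0,0,0]
After op 7 (/): stack=[0] mem=[0,0,0,0]
After op 8 (RCL M3): stack=[0,0] mem=[0,0,0,0]

[0, 0]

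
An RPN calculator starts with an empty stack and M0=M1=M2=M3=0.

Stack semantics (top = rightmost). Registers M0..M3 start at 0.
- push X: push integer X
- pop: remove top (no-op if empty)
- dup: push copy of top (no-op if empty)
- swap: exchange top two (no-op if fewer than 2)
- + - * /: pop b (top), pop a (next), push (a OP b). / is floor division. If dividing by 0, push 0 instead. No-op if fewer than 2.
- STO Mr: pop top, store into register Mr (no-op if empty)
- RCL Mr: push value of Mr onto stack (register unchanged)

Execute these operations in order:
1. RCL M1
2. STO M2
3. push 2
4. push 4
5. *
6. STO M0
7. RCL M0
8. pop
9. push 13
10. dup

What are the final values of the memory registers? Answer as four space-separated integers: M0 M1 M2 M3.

After op 1 (RCL M1): stack=[0] mem=[0,0,0,0]
After op 2 (STO M2): stack=[empty] mem=[0,0,0,0]
After op 3 (push 2): stack=[2] mem=[0,0,0,0]
After op 4 (push 4): stack=[2,4] mem=[0,0,0,0]
After op 5 (*): stack=[8] mem=[0,0,0,0]
After op 6 (STO M0): stack=[empty] mem=[8,0,0,0]
After op 7 (RCL M0): stack=[8] mem=[8,0,0,0]
After op 8 (pop): stack=[empty] mem=[8,0,0,0]
After op 9 (push 13): stack=[13] mem=[8,0,0,0]
After op 10 (dup): stack=[13,13] mem=[8,0,0,0]

Answer: 8 0 0 0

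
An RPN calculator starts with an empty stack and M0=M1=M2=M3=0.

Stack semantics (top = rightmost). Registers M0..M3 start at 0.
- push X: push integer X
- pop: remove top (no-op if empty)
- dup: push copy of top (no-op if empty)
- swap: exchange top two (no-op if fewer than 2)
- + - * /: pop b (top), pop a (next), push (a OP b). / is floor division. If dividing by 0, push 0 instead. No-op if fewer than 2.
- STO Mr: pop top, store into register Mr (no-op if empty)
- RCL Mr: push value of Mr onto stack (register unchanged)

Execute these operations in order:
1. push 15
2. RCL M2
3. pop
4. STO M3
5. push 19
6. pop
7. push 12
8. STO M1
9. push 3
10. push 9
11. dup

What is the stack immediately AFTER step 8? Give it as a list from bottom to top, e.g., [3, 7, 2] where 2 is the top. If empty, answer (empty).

After op 1 (push 15): stack=[15] mem=[0,0,0,0]
After op 2 (RCL M2): stack=[15,0] mem=[0,0,0,0]
After op 3 (pop): stack=[15] mem=[0,0,0,0]
After op 4 (STO M3): stack=[empty] mem=[0,0,0,15]
After op 5 (push 19): stack=[19] mem=[0,0,0,15]
After op 6 (pop): stack=[empty] mem=[0,0,0,15]
After op 7 (push 12): stack=[12] mem=[0,0,0,15]
After op 8 (STO M1): stack=[empty] mem=[0,12,0,15]

(empty)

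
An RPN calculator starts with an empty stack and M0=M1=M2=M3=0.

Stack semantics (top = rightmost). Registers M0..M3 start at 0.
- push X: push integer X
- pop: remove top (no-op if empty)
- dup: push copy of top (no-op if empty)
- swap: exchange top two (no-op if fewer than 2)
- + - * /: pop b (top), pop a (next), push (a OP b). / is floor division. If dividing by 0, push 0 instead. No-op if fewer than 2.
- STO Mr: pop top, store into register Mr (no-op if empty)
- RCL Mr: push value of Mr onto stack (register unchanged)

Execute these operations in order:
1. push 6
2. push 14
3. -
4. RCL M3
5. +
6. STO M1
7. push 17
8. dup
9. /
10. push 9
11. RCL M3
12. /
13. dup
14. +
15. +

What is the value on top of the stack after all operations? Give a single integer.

Answer: 1

Derivation:
After op 1 (push 6): stack=[6] mem=[0,0,0,0]
After op 2 (push 14): stack=[6,14] mem=[0,0,0,0]
After op 3 (-): stack=[-8] mem=[0,0,0,0]
After op 4 (RCL M3): stack=[-8,0] mem=[0,0,0,0]
After op 5 (+): stack=[-8] mem=[0,0,0,0]
After op 6 (STO M1): stack=[empty] mem=[0,-8,0,0]
After op 7 (push 17): stack=[17] mem=[0,-8,0,0]
After op 8 (dup): stack=[17,17] mem=[0,-8,0,0]
After op 9 (/): stack=[1] mem=[0,-8,0,0]
After op 10 (push 9): stack=[1,9] mem=[0,-8,0,0]
After op 11 (RCL M3): stack=[1,9,0] mem=[0,-8,0,0]
After op 12 (/): stack=[1,0] mem=[0,-8,0,0]
After op 13 (dup): stack=[1,0,0] mem=[0,-8,0,0]
After op 14 (+): stack=[1,0] mem=[0,-8,0,0]
After op 15 (+): stack=[1] mem=[0,-8,0,0]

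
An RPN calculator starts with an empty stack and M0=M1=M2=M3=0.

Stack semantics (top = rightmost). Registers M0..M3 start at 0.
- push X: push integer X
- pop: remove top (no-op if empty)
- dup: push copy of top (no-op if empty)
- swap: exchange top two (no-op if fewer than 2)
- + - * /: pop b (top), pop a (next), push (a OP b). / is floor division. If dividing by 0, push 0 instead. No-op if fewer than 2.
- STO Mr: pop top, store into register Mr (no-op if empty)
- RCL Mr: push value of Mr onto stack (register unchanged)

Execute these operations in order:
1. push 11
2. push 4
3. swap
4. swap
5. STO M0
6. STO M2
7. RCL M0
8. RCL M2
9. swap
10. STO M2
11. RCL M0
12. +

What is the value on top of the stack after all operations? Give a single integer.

After op 1 (push 11): stack=[11] mem=[0,0,0,0]
After op 2 (push 4): stack=[11,4] mem=[0,0,0,0]
After op 3 (swap): stack=[4,11] mem=[0,0,0,0]
After op 4 (swap): stack=[11,4] mem=[0,0,0,0]
After op 5 (STO M0): stack=[11] mem=[4,0,0,0]
After op 6 (STO M2): stack=[empty] mem=[4,0,11,0]
After op 7 (RCL M0): stack=[4] mem=[4,0,11,0]
After op 8 (RCL M2): stack=[4,11] mem=[4,0,11,0]
After op 9 (swap): stack=[11,4] mem=[4,0,11,0]
After op 10 (STO M2): stack=[11] mem=[4,0,4,0]
After op 11 (RCL M0): stack=[11,4] mem=[4,0,4,0]
After op 12 (+): stack=[15] mem=[4,0,4,0]

Answer: 15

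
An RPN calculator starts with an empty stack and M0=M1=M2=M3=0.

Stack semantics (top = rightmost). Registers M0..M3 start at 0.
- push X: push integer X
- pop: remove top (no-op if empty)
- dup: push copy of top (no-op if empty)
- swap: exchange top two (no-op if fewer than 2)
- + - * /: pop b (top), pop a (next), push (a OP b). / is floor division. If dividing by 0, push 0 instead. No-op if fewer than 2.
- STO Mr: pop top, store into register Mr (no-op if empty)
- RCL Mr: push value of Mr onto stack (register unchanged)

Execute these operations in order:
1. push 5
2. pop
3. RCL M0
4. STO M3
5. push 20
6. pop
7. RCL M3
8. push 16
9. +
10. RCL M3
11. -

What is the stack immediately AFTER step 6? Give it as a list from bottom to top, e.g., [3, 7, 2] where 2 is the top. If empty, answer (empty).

After op 1 (push 5): stack=[5] mem=[0,0,0,0]
After op 2 (pop): stack=[empty] mem=[0,0,0,0]
After op 3 (RCL M0): stack=[0] mem=[0,0,0,0]
After op 4 (STO M3): stack=[empty] mem=[0,0,0,0]
After op 5 (push 20): stack=[20] mem=[0,0,0,0]
After op 6 (pop): stack=[empty] mem=[0,0,0,0]

(empty)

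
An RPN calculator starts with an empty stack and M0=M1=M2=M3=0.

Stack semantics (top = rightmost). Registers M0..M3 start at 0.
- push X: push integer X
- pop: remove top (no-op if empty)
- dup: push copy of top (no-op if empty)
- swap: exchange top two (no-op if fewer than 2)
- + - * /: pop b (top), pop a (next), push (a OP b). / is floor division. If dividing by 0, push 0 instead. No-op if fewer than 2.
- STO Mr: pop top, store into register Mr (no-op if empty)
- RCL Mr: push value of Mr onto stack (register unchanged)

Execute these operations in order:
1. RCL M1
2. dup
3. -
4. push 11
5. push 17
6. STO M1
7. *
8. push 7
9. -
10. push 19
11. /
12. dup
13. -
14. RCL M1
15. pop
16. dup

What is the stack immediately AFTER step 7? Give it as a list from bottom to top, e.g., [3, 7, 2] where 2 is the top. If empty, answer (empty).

After op 1 (RCL M1): stack=[0] mem=[0,0,0,0]
After op 2 (dup): stack=[0,0] mem=[0,0,0,0]
After op 3 (-): stack=[0] mem=[0,0,0,0]
After op 4 (push 11): stack=[0,11] mem=[0,0,0,0]
After op 5 (push 17): stack=[0,11,17] mem=[0,0,0,0]
After op 6 (STO M1): stack=[0,11] mem=[0,17,0,0]
After op 7 (*): stack=[0] mem=[0,17,0,0]

[0]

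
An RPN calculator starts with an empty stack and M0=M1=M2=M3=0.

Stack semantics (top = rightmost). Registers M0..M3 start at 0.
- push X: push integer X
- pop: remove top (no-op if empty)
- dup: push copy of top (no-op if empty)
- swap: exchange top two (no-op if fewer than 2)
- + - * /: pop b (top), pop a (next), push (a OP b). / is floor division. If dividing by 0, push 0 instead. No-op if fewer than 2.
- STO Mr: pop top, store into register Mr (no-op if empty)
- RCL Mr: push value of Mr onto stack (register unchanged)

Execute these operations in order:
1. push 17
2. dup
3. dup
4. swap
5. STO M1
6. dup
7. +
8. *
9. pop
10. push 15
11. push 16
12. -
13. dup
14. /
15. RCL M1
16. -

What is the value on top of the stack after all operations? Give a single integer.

After op 1 (push 17): stack=[17] mem=[0,0,0,0]
After op 2 (dup): stack=[17,17] mem=[0,0,0,0]
After op 3 (dup): stack=[17,17,17] mem=[0,0,0,0]
After op 4 (swap): stack=[17,17,17] mem=[0,0,0,0]
After op 5 (STO M1): stack=[17,17] mem=[0,17,0,0]
After op 6 (dup): stack=[17,17,17] mem=[0,17,0,0]
After op 7 (+): stack=[17,34] mem=[0,17,0,0]
After op 8 (*): stack=[578] mem=[0,17,0,0]
After op 9 (pop): stack=[empty] mem=[0,17,0,0]
After op 10 (push 15): stack=[15] mem=[0,17,0,0]
After op 11 (push 16): stack=[15,16] mem=[0,17,0,0]
After op 12 (-): stack=[-1] mem=[0,17,0,0]
After op 13 (dup): stack=[-1,-1] mem=[0,17,0,0]
After op 14 (/): stack=[1] mem=[0,17,0,0]
After op 15 (RCL M1): stack=[1,17] mem=[0,17,0,0]
After op 16 (-): stack=[-16] mem=[0,17,0,0]

Answer: -16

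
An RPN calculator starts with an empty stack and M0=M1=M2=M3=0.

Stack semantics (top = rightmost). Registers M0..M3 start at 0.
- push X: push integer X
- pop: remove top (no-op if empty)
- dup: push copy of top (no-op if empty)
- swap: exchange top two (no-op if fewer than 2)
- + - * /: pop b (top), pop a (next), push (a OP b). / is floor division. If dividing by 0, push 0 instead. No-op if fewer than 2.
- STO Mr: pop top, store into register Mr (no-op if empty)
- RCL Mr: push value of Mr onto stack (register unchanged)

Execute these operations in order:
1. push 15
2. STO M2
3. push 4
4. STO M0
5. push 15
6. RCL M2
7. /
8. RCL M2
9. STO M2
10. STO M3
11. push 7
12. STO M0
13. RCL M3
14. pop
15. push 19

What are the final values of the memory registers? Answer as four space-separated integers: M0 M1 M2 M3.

Answer: 7 0 15 1

Derivation:
After op 1 (push 15): stack=[15] mem=[0,0,0,0]
After op 2 (STO M2): stack=[empty] mem=[0,0,15,0]
After op 3 (push 4): stack=[4] mem=[0,0,15,0]
After op 4 (STO M0): stack=[empty] mem=[4,0,15,0]
After op 5 (push 15): stack=[15] mem=[4,0,15,0]
After op 6 (RCL M2): stack=[15,15] mem=[4,0,15,0]
After op 7 (/): stack=[1] mem=[4,0,15,0]
After op 8 (RCL M2): stack=[1,15] mem=[4,0,15,0]
After op 9 (STO M2): stack=[1] mem=[4,0,15,0]
After op 10 (STO M3): stack=[empty] mem=[4,0,15,1]
After op 11 (push 7): stack=[7] mem=[4,0,15,1]
After op 12 (STO M0): stack=[empty] mem=[7,0,15,1]
After op 13 (RCL M3): stack=[1] mem=[7,0,15,1]
After op 14 (pop): stack=[empty] mem=[7,0,15,1]
After op 15 (push 19): stack=[19] mem=[7,0,15,1]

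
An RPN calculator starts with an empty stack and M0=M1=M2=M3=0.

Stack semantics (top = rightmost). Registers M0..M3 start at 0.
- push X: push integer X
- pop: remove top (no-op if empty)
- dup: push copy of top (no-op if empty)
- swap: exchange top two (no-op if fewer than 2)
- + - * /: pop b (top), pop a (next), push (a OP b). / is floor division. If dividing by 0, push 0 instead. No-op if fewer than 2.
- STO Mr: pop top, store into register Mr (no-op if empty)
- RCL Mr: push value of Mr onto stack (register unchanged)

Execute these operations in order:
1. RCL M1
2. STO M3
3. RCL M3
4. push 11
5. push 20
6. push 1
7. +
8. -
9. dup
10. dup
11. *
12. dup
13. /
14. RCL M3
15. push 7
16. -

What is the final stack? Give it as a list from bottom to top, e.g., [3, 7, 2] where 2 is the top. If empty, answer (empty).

Answer: [0, -10, 1, -7]

Derivation:
After op 1 (RCL M1): stack=[0] mem=[0,0,0,0]
After op 2 (STO M3): stack=[empty] mem=[0,0,0,0]
After op 3 (RCL M3): stack=[0] mem=[0,0,0,0]
After op 4 (push 11): stack=[0,11] mem=[0,0,0,0]
After op 5 (push 20): stack=[0,11,20] mem=[0,0,0,0]
After op 6 (push 1): stack=[0,11,20,1] mem=[0,0,0,0]
After op 7 (+): stack=[0,11,21] mem=[0,0,0,0]
After op 8 (-): stack=[0,-10] mem=[0,0,0,0]
After op 9 (dup): stack=[0,-10,-10] mem=[0,0,0,0]
After op 10 (dup): stack=[0,-10,-10,-10] mem=[0,0,0,0]
After op 11 (*): stack=[0,-10,100] mem=[0,0,0,0]
After op 12 (dup): stack=[0,-10,100,100] mem=[0,0,0,0]
After op 13 (/): stack=[0,-10,1] mem=[0,0,0,0]
After op 14 (RCL M3): stack=[0,-10,1,0] mem=[0,0,0,0]
After op 15 (push 7): stack=[0,-10,1,0,7] mem=[0,0,0,0]
After op 16 (-): stack=[0,-10,1,-7] mem=[0,0,0,0]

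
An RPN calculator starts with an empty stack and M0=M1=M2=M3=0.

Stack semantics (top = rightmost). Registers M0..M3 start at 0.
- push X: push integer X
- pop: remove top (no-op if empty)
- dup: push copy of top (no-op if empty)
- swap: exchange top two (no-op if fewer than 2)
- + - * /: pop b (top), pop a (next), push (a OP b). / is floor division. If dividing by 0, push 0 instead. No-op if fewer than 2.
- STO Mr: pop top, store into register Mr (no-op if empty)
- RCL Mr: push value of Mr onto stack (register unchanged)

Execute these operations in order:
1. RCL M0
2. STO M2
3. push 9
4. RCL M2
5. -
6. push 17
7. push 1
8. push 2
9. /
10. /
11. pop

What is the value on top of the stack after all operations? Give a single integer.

After op 1 (RCL M0): stack=[0] mem=[0,0,0,0]
After op 2 (STO M2): stack=[empty] mem=[0,0,0,0]
After op 3 (push 9): stack=[9] mem=[0,0,0,0]
After op 4 (RCL M2): stack=[9,0] mem=[0,0,0,0]
After op 5 (-): stack=[9] mem=[0,0,0,0]
After op 6 (push 17): stack=[9,17] mem=[0,0,0,0]
After op 7 (push 1): stack=[9,17,1] mem=[0,0,0,0]
After op 8 (push 2): stack=[9,17,1,2] mem=[0,0,0,0]
After op 9 (/): stack=[9,17,0] mem=[0,0,0,0]
After op 10 (/): stack=[9,0] mem=[0,0,0,0]
After op 11 (pop): stack=[9] mem=[0,0,0,0]

Answer: 9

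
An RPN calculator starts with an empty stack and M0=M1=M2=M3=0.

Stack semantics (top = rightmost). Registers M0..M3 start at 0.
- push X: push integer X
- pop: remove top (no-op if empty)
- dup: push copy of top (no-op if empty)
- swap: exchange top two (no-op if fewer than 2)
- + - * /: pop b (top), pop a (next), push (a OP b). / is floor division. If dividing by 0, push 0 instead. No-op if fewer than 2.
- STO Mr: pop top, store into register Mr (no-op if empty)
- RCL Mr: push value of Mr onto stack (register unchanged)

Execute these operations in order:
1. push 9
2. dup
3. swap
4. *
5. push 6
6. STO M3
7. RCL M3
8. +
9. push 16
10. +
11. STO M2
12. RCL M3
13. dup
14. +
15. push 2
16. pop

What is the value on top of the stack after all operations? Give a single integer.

After op 1 (push 9): stack=[9] mem=[0,0,0,0]
After op 2 (dup): stack=[9,9] mem=[0,0,0,0]
After op 3 (swap): stack=[9,9] mem=[0,0,0,0]
After op 4 (*): stack=[81] mem=[0,0,0,0]
After op 5 (push 6): stack=[81,6] mem=[0,0,0,0]
After op 6 (STO M3): stack=[81] mem=[0,0,0,6]
After op 7 (RCL M3): stack=[81,6] mem=[0,0,0,6]
After op 8 (+): stack=[87] mem=[0,0,0,6]
After op 9 (push 16): stack=[87,16] mem=[0,0,0,6]
After op 10 (+): stack=[103] mem=[0,0,0,6]
After op 11 (STO M2): stack=[empty] mem=[0,0,103,6]
After op 12 (RCL M3): stack=[6] mem=[0,0,103,6]
After op 13 (dup): stack=[6,6] mem=[0,0,103,6]
After op 14 (+): stack=[12] mem=[0,0,103,6]
After op 15 (push 2): stack=[12,2] mem=[0,0,103,6]
After op 16 (pop): stack=[12] mem=[0,0,103,6]

Answer: 12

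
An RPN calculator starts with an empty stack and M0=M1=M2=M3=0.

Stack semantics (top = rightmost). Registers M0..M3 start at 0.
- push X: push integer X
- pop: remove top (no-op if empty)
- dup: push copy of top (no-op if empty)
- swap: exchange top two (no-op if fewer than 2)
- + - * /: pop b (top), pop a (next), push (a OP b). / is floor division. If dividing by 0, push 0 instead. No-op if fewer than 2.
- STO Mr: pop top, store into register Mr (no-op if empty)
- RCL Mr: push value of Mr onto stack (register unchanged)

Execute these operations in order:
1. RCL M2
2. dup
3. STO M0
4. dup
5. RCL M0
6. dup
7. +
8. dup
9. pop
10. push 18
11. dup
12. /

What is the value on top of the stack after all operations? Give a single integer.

After op 1 (RCL M2): stack=[0] mem=[0,0,0,0]
After op 2 (dup): stack=[0,0] mem=[0,0,0,0]
After op 3 (STO M0): stack=[0] mem=[0,0,0,0]
After op 4 (dup): stack=[0,0] mem=[0,0,0,0]
After op 5 (RCL M0): stack=[0,0,0] mem=[0,0,0,0]
After op 6 (dup): stack=[0,0,0,0] mem=[0,0,0,0]
After op 7 (+): stack=[0,0,0] mem=[0,0,0,0]
After op 8 (dup): stack=[0,0,0,0] mem=[0,0,0,0]
After op 9 (pop): stack=[0,0,0] mem=[0,0,0,0]
After op 10 (push 18): stack=[0,0,0,18] mem=[0,0,0,0]
After op 11 (dup): stack=[0,0,0,18,18] mem=[0,0,0,0]
After op 12 (/): stack=[0,0,0,1] mem=[0,0,0,0]

Answer: 1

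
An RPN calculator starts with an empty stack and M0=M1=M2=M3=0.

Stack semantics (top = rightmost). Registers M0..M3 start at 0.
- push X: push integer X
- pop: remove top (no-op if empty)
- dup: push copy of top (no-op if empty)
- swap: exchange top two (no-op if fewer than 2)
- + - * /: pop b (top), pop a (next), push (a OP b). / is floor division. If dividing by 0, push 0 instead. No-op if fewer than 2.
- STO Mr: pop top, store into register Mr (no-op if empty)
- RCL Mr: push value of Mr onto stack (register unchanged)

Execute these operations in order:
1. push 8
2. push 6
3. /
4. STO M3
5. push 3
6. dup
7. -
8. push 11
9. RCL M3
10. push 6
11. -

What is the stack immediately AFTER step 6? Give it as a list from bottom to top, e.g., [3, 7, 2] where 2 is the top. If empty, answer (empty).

After op 1 (push 8): stack=[8] mem=[0,0,0,0]
After op 2 (push 6): stack=[8,6] mem=[0,0,0,0]
After op 3 (/): stack=[1] mem=[0,0,0,0]
After op 4 (STO M3): stack=[empty] mem=[0,0,0,1]
After op 5 (push 3): stack=[3] mem=[0,0,0,1]
After op 6 (dup): stack=[3,3] mem=[0,0,0,1]

[3, 3]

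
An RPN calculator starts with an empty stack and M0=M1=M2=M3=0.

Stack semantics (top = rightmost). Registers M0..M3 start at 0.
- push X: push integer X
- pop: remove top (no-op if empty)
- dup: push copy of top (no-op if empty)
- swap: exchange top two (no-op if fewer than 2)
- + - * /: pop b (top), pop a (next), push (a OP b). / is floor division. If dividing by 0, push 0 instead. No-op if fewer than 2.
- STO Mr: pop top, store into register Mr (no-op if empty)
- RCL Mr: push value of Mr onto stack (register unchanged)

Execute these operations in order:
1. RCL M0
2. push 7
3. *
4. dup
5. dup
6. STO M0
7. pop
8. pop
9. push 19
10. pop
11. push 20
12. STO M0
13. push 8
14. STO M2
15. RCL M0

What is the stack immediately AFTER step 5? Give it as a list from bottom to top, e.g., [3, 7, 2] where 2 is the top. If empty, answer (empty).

After op 1 (RCL M0): stack=[0] mem=[0,0,0,0]
After op 2 (push 7): stack=[0,7] mem=[0,0,0,0]
After op 3 (*): stack=[0] mem=[0,0,0,0]
After op 4 (dup): stack=[0,0] mem=[0,0,0,0]
After op 5 (dup): stack=[0,0,0] mem=[0,0,0,0]

[0, 0, 0]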